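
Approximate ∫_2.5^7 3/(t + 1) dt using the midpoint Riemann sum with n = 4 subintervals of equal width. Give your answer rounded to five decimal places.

Δt = (7 − 2.5)/4 = 1.125.
Midpoints: 3.0625, 4.1875, 5.3125, 6.4375.
f(3.0625) = 48/65, f(4.1875) = 48/83, f(5.3125) = 48/101, f(6.4375) = 48/119.
Sum = Δt · [f(3.0625) + f(4.1875) + f(5.3125) + f(6.4375)].
Sum ≈ 2.46981.

2.46981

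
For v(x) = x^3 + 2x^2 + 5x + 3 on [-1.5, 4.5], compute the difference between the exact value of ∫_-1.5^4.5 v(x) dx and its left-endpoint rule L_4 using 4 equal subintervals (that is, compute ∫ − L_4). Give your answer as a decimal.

105.75

Exact integral: ∫_-1.5^4.5 v(x) dx = 227.25.
L_4 = 121.5.
Error = 227.25 − 121.5 = 105.75.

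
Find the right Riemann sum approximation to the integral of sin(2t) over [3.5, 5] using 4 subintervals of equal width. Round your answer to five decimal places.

Δt = (5 − 3.5)/4 = 0.375.
Right endpoints: 3.875, 4.25, 4.625, 5.
f(3.875) ≈ 0.99460, f(4.25) ≈ 0.79849, f(4.625) ≈ 0.17389, f(5) ≈ -0.54402.
Sum = Δt · [f(3.875) + f(4.25) + f(4.625) + f(5)].
Sum ≈ 0.53361.

0.53361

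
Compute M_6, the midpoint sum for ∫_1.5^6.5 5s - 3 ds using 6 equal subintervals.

85

Δs = (6.5 − 1.5)/6 = 5/6.
Midpoints: 23/12, 2.75, 43/12, 53/12, 5.25, 73/12.
f(23/12) = 79/12, f(2.75) = 10.75, f(43/12) = 179/12, f(53/12) = 229/12, f(5.25) = 23.25, f(73/12) = 329/12.
Sum = Δs · [f(23/12) + f(2.75) + f(43/12) + ...].
Sum = 85.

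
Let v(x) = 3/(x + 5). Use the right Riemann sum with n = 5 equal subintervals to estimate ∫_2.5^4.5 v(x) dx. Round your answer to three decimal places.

0.693

Δx = (4.5 − 2.5)/5 = 0.4.
Right endpoints: 2.9, 3.3, 3.7, 4.1, 4.5.
v(2.9) = 30/79, v(3.3) = 30/83, v(3.7) = 10/29, v(4.1) = 30/91, v(4.5) = 6/19.
Sum = Δx · [v(2.9) + v(3.3) + v(3.7) + v(4.1) + v(4.5)].
Sum ≈ 0.693.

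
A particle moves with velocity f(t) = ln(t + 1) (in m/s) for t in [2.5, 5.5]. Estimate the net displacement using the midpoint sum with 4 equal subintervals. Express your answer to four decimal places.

Δt = (5.5 − 2.5)/4 = 0.75.
Midpoints: 2.875, 3.625, 4.375, 5.125.
f(2.875) ≈ 1.3545, f(3.625) ≈ 1.5315, f(4.375) ≈ 1.6818, f(5.125) ≈ 1.8124.
Sum = Δt · [f(2.875) + f(3.625) + f(4.375) + f(5.125)].
Sum ≈ 4.7851.

4.7851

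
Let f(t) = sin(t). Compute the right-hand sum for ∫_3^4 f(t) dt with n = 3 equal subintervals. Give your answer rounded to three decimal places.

Δt = (4 − 3)/3 = 1/3.
Right endpoints: 10/3, 11/3, 4.
f(10/3) ≈ -0.191, f(11/3) ≈ -0.501, f(4) ≈ -0.757.
Sum = Δt · [f(10/3) + f(11/3) + f(4)].
Sum ≈ -0.483.

-0.483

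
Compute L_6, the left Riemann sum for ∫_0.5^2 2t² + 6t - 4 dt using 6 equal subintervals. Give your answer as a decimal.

Δt = (2 − 0.5)/6 = 0.25.
Left endpoints: 0.5, 0.75, 1, 1.25, 1.5, 1.75.
f(0.5) = -0.5, f(0.75) = 1.625, f(1) = 4, f(1.25) = 6.625, f(1.5) = 9.5, f(1.75) = 12.625.
Sum = Δt · [f(0.5) + f(0.75) + f(1) + ...].
Sum = 8.46875.

8.46875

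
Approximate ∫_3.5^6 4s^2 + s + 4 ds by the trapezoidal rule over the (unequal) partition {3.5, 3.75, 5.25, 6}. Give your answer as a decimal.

255.25

Subinterval widths: 0.25, 1.5, 0.75.
f(3.5) = 56.5, f(3.75) = 64, f(5.25) = 119.5, f(6) = 154.
On each subinterval the trapezoid contributes (Δs_i/2)·[f(s_{i-1}) + f(s_i)].
Sum = 255.25.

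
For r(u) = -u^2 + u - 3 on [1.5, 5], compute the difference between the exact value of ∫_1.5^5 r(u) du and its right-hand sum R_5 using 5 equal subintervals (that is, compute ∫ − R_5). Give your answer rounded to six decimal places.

7.023333

Exact integral: ∫_1.5^5 r(u) du ≈ -39.66666667.
R_5 = -46.69.
Error ≈ -39.66666667 − (-46.69) ≈ 7.023333.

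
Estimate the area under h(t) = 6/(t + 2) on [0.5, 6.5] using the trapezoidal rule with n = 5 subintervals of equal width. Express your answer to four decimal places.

7.4455

Δt = (6.5 − 0.5)/5 = 1.2.
h(0.5) = 2.4, h(1.7) = 60/37, h(2.9) = 60/49, h(4.1) = 60/61, h(5.3) = 60/73, h(6.5) = 12/17.
T_5 = (Δt/2)·[h(t_0) + 2h(t_1) + ... + 2h(t_{4}) + h(t_5)].
Sum ≈ 7.4455.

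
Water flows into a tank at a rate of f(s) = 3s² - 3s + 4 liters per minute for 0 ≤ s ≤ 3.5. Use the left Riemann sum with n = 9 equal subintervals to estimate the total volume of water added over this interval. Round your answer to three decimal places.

33.660

Δs = (3.5 − 0)/9 = 7/18.
Left endpoints: 0, 7/18, 7/9, 7/6, 14/9, 35/18, 7/3, 49/18, 28/9.
f(0) = 4, f(7/18) = 355/108, f(7/9) = 94/27, f(7/6) = 55/12, f(14/9) = 178/27, f(35/18) = 1027/108, f(7/3) = 40/3, f(49/18) = 1951/108, f(28/9) = 640/27.
Sum = Δs · [f(0) + f(7/18) + f(7/9) + ...].
Sum ≈ 33.660.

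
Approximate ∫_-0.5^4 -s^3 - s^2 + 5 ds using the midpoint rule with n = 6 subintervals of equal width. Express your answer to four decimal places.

-61.5410

Δs = (4 − (-0.5))/6 = 0.75.
Midpoints: -0.125, 0.625, 1.375, 2.125, 2.875, 3.625.
f(-0.125) = 2553/512, f(0.625) = 2235/512, f(1.375) = 261/512, f(2.125) = -4665/512, f(2.875) = -13839/512, f(3.625) = -28557/512.
Sum = Δs · [f(-0.125) + f(0.625) + f(1.375) + ...].
Sum ≈ -61.5410.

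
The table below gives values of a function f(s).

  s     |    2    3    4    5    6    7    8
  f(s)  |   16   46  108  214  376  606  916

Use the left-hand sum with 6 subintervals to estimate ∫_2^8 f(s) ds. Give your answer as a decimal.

1366

Δs = 1.
Sum = 1·[16 + 46 + 108 + 214 + 376 + 606] = 1366.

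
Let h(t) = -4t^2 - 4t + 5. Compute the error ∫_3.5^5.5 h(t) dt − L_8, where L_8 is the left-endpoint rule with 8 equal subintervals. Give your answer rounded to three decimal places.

Exact integral: ∫_3.5^5.5 h(t) dt ≈ -190.66667.
L_8 = -180.75.
Error ≈ -190.66667 − (-180.75) ≈ -9.917.

-9.917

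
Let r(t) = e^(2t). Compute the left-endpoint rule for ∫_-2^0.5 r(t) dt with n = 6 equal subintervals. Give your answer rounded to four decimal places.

0.8647

Δt = (0.5 − (-2))/6 = 5/12.
Left endpoints: -2, -19/12, -7/6, -0.75, -1/3, 1/12.
r(-2) ≈ 0.0183, r(-19/12) ≈ 0.0421, r(-7/6) ≈ 0.0970, r(-0.75) ≈ 0.2231, r(-1/3) ≈ 0.5134, r(1/12) ≈ 1.1814.
Sum = Δt · [r(-2) + r(-19/12) + r(-7/6) + ...].
Sum ≈ 0.8647.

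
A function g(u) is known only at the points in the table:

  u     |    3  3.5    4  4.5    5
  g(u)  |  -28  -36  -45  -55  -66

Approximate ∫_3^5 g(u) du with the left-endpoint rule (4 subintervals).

-82

Δu = 0.5.
Sum = 0.5·[(-28) + (-36) + (-45) + (-55)] = -82.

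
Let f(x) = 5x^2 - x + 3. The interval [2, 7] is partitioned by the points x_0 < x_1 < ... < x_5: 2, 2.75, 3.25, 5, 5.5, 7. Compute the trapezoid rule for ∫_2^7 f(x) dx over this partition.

558.671875

Subinterval widths: 0.75, 0.5, 1.75, 0.5, 1.5.
f(2) = 21, f(2.75) = 38.0625, f(3.25) = 52.5625, f(5) = 123, f(5.5) = 148.75, f(7) = 241.
On each subinterval the trapezoid contributes (Δx_i/2)·[f(x_{i-1}) + f(x_i)].
Sum = 558.671875.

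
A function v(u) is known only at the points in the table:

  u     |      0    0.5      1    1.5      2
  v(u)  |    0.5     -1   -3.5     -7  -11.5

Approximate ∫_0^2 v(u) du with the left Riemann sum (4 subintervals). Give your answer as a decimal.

-5.5

Δu = 0.5.
Sum = 0.5·[0.5 + (-1) + (-3.5) + (-7)] = -5.5.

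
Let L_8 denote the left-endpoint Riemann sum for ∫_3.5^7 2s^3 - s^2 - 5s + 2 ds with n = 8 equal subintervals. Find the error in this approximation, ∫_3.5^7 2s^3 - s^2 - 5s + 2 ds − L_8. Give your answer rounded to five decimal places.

Exact integral: ∫_3.5^7 f(s) ds ≈ 940.5520833.
L_8 ≈ 824.5200195.
Error ≈ 940.5520833 − 824.5200195 ≈ 116.03206.

116.03206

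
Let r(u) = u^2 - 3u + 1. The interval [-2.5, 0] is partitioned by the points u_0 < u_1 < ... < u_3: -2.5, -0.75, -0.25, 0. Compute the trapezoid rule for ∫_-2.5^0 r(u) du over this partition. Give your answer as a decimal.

Subinterval widths: 1.75, 0.5, 0.25.
r(-2.5) = 14.75, r(-0.75) = 3.8125, r(-0.25) = 1.8125, r(0) = 1.
On each subinterval the trapezoid contributes (Δu_i/2)·[r(u_{i-1}) + r(u_i)].
Sum = 18.

18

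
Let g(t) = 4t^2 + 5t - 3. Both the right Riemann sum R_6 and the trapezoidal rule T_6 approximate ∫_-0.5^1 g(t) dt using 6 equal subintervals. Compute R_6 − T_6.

1.3125

R_6 = 0.25.
T_6 = -1.0625.
R_6 − T_6 = 1.3125.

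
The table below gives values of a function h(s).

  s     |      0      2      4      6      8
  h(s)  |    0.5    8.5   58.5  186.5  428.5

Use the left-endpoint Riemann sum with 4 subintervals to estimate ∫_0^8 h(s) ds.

508

Δs = 2.
Sum = 2·[0.5 + 8.5 + 58.5 + 186.5] = 508.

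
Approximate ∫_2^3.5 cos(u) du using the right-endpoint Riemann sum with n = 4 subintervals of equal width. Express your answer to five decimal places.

-1.34284

Δu = (3.5 − 2)/4 = 0.375.
Right endpoints: 2.375, 2.75, 3.125, 3.5.
f(2.375) ≈ -0.72028, f(2.75) ≈ -0.92430, f(3.125) ≈ -0.99986, f(3.5) ≈ -0.93646.
Sum = Δu · [f(2.375) + f(2.75) + f(3.125) + f(3.5)].
Sum ≈ -1.34284.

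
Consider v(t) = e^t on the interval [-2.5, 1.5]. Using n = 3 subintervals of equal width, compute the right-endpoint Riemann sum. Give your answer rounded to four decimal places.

7.9659

Δt = (1.5 − (-2.5))/3 = 4/3.
Right endpoints: -7/6, 1/6, 1.5.
v(-7/6) ≈ 0.3114, v(1/6) ≈ 1.1814, v(1.5) ≈ 4.4817.
Sum = Δt · [v(-7/6) + v(1/6) + v(1.5)].
Sum ≈ 7.9659.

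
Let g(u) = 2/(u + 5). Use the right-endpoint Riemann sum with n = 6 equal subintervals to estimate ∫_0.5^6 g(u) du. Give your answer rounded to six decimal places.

1.306421

Δu = (6 − 0.5)/6 = 11/12.
Right endpoints: 17/12, 7/3, 3.25, 25/6, 61/12, 6.
g(17/12) = 24/77, g(7/3) = 3/11, g(3.25) = 8/33, g(25/6) = 12/55, g(61/12) = 24/121, g(6) = 2/11.
Sum = Δu · [g(17/12) + g(7/3) + g(3.25) + ...].
Sum ≈ 1.306421.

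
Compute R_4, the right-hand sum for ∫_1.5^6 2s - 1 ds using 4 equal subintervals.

34.3125

Δs = (6 − 1.5)/4 = 1.125.
Right endpoints: 2.625, 3.75, 4.875, 6.
f(2.625) = 4.25, f(3.75) = 6.5, f(4.875) = 8.75, f(6) = 11.
Sum = Δs · [f(2.625) + f(3.75) + f(4.875) + f(6)].
Sum = 34.3125.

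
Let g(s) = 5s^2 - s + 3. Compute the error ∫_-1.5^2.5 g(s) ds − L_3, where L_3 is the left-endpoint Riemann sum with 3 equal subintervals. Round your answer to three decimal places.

4.741

Exact integral: ∫_-1.5^2.5 g(s) ds ≈ 41.66667.
L_3 ≈ 36.92593.
Error ≈ 41.66667 − 36.92593 ≈ 4.741.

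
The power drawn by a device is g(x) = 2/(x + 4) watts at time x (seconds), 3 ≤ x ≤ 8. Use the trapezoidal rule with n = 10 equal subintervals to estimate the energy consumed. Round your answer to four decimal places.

1.0786

Δx = (8 − 3)/10 = 0.5.
g(3) = 2/7, g(3.5) = 4/15, g(4) = 0.25, g(4.5) = 4/17, g(5) = 2/9, g(5.5) = 4/19, g(6) = 0.2, g(6.5) = 4/21, g(7) = 2/11, g(7.5) = 4/23, g(8) = 1/6.
T_10 = (Δx/2)·[g(x_0) + 2g(x_1) + ... + 2g(x_{9}) + g(x_10)].
Sum ≈ 1.0786.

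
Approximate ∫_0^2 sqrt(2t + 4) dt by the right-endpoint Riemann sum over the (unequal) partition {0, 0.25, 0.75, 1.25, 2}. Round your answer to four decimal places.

Subinterval widths: 0.25, 0.5, 0.5, 0.75.
Right endpoints: 0.25, 0.75, 1.25, 2.
f(0.25) ≈ 2.1213, f(0.75) ≈ 2.3452, f(1.25) ≈ 2.5495, f(2) ≈ 2.8284.
Sum = Σ Δt_i · f(t_i).
Sum ≈ 5.0990.

5.0990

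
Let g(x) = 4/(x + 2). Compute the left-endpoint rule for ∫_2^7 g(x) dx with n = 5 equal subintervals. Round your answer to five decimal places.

3.53810

Δx = (7 − 2)/5 = 1.
Left endpoints: 2, 3, 4, 5, 6.
g(2) = 1, g(3) = 0.8, g(4) = 2/3, g(5) = 4/7, g(6) = 0.5.
Sum = Δx · [g(2) + g(3) + g(4) + g(5) + g(6)].
Sum ≈ 3.53810.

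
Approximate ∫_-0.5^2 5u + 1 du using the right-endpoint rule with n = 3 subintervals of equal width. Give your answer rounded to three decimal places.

Δu = (2 − (-0.5))/3 = 5/6.
Right endpoints: 1/3, 7/6, 2.
f(1/3) = 8/3, f(7/6) = 41/6, f(2) = 11.
Sum = Δu · [f(1/3) + f(7/6) + f(2)].
Sum ≈ 17.083.

17.083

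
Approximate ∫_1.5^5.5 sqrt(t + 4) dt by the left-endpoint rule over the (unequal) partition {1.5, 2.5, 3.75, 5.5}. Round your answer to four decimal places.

Subinterval widths: 1, 1.25, 1.75.
Left endpoints: 1.5, 2.5, 3.75.
f(1.5) ≈ 2.3452, f(2.5) ≈ 2.5495, f(3.75) ≈ 2.7839.
Sum = Σ Δt_i · f(t_i).
Sum ≈ 10.4039.

10.4039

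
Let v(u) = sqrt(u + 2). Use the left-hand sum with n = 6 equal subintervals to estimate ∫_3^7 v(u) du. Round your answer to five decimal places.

10.28969

Δu = (7 − 3)/6 = 2/3.
Left endpoints: 3, 11/3, 13/3, 5, 17/3, 19/3.
v(3) ≈ 2.23607, v(11/3) ≈ 2.38048, v(13/3) ≈ 2.51661, v(5) ≈ 2.64575, v(17/3) ≈ 2.76887, v(19/3) ≈ 2.88675.
Sum = Δu · [v(3) + v(11/3) + v(13/3) + ...].
Sum ≈ 10.28969.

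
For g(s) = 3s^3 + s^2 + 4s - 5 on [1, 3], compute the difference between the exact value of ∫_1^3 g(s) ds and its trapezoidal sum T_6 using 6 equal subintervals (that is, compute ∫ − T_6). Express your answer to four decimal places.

Exact integral: ∫_1^3 g(s) ds ≈ 74.666667.
T_6 ≈ 75.370370.
Error ≈ 74.666667 − 75.370370 ≈ -0.7037.

-0.7037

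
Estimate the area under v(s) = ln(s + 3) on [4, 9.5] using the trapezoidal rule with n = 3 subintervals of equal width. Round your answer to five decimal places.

Δs = (9.5 − 4)/3 = 11/6.
v(4) ≈ 1.94591, v(35/6) ≈ 2.17853, v(23/3) ≈ 2.36712, v(9.5) ≈ 2.52573.
T_3 = (Δs/2)·[v(s_0) + 2v(s_1) + 2v(s_2) + v(s_3)].
Sum ≈ 12.43271.

12.43271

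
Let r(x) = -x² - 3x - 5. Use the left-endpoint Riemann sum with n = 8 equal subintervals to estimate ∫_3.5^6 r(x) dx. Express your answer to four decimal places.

Δx = (6 − 3.5)/8 = 0.3125.
Left endpoints: 3.5, 3.8125, 4.125, 4.4375, 4.75, 5.0625, 5.375, 5.6875.
r(3.5) = -27.75, r(3.8125) = -30.97265625, r(4.125) = -34.390625, r(4.4375) = -38.00390625, r(4.75) = -41.8125, r(5.0625) = -45.81640625, r(5.375) = -50.015625, r(5.6875) = -54.41015625.
Sum = Δx · [r(3.5) + r(3.8125) + r(4.125) + ...].
Sum ≈ -100.9912.

-100.9912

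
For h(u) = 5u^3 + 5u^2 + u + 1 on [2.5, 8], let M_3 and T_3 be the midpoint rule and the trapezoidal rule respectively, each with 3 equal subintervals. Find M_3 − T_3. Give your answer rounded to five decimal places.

M_3 ≈ 5803.8208912.
T_3 ≈ 6190.8738426.
M_3 − T_3 ≈ -387.05295.

-387.05295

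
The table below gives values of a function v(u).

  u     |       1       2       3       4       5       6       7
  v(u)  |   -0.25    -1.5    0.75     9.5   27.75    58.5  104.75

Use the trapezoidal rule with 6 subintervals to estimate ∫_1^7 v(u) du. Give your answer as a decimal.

Δu = 1.
T_6 = (1/2)·[(-0.25) + 2·(-1.5) + 2·0.75 + 2·9.5 + 2·27.75 + 2·58.5 + 104.75] = 147.25.

147.25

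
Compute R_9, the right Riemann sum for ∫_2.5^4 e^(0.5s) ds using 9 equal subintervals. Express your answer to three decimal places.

Δs = (4 − 2.5)/9 = 1/6.
Right endpoints: 8/3, 17/6, 3, 19/6, 10/3, 3.5, 11/3, 23/6, 4.
f(8/3) ≈ 3.794, f(17/6) ≈ 4.123, f(3) ≈ 4.482, f(19/6) ≈ 4.871, f(10/3) ≈ 5.294, f(3.5) ≈ 5.755, f(11/3) ≈ 6.255, f(23/6) ≈ 6.798, f(4) ≈ 7.389.
Sum = Δs · [f(8/3) + f(17/6) + f(3) + ...].
Sum ≈ 8.127.

8.127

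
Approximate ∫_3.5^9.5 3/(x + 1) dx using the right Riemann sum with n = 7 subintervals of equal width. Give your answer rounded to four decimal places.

Δx = (9.5 − 3.5)/7 = 6/7.
Right endpoints: 61/14, 73/14, 85/14, 97/14, 109/14, 121/14, 9.5.
f(61/14) = 0.56, f(73/14) = 14/29, f(85/14) = 14/33, f(97/14) = 14/37, f(109/14) = 14/41, f(121/14) = 14/45, f(9.5) = 2/7.
Sum = Δx · [f(61/14) + f(73/14) + f(85/14) + ...].
Sum ≈ 2.3860.

2.3860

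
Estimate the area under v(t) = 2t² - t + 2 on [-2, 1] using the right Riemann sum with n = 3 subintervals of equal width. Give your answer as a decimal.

Δt = (1 − (-2))/3 = 1.
Right endpoints: -1, 0, 1.
v(-1) = 5, v(0) = 2, v(1) = 3.
Sum = Δt · [v(-1) + v(0) + v(1)].
Sum = 10.

10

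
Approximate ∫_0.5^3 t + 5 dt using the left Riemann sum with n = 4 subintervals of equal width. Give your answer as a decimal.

16.09375

Δt = (3 − 0.5)/4 = 0.625.
Left endpoints: 0.5, 1.125, 1.75, 2.375.
f(0.5) = 5.5, f(1.125) = 6.125, f(1.75) = 6.75, f(2.375) = 7.375.
Sum = Δt · [f(0.5) + f(1.125) + f(1.75) + f(2.375)].
Sum = 16.09375.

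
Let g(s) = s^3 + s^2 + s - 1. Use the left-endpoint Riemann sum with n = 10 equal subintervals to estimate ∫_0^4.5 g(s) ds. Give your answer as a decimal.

113.62078125

Δs = (4.5 − 0)/10 = 0.45.
Left endpoints: 0, 0.45, 0.9, 1.35, 1.8, 2.25, 2.7, 3.15, 3.6, 4.05.
g(0) = -1, g(0.45) = -0.256375, g(0.9) = 1.439, g(1.35) = 4.632875, g(1.8) = 9.872, g(2.25) = 17.703125, g(2.7) = 28.673, g(3.15) = 43.328375, g(3.6) = 62.216, g(4.05) = 85.882625.
Sum = Δs · [g(0) + g(0.45) + g(0.9) + ...].
Sum = 113.62078125.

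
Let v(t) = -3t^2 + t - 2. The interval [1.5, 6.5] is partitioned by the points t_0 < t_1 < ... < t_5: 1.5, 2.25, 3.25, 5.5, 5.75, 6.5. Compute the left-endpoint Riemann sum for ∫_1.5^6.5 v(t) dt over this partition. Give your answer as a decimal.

Subinterval widths: 0.75, 1, 2.25, 0.25, 0.75.
Left endpoints: 1.5, 2.25, 3.25, 5.5, 5.75.
v(1.5) = -7.25, v(2.25) = -14.9375, v(3.25) = -30.4375, v(5.5) = -87.25, v(5.75) = -95.4375.
Sum = Σ Δt_i · v(t_i).
Sum = -182.25.

-182.25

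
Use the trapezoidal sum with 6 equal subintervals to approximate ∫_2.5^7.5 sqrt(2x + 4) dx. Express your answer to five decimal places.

18.60035

Δx = (7.5 − 2.5)/6 = 5/6.
f(2.5) ≈ 3.00000, f(10/3) ≈ 3.26599, f(25/6) ≈ 3.51188, f(5) ≈ 3.74166, f(35/6) ≈ 3.95811, f(20/3) ≈ 4.16333, f(7.5) ≈ 4.35890.
T_6 = (Δx/2)·[f(x_0) + 2f(x_1) + ... + 2f(x_{5}) + f(x_6)].
Sum ≈ 18.60035.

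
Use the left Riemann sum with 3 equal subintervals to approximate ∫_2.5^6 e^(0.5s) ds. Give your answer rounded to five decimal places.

24.44573

Δs = (6 − 2.5)/3 = 7/6.
Left endpoints: 2.5, 11/3, 29/6.
f(2.5) ≈ 3.49034, f(11/3) ≈ 6.25470, f(29/6) ≈ 11.20844.
Sum = Δs · [f(2.5) + f(11/3) + f(29/6)].
Sum ≈ 24.44573.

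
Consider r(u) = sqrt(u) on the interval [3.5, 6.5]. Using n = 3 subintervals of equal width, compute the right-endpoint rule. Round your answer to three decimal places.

7.016

Δu = (6.5 − 3.5)/3 = 1.
Right endpoints: 4.5, 5.5, 6.5.
r(4.5) ≈ 2.121, r(5.5) ≈ 2.345, r(6.5) ≈ 2.550.
Sum = Δu · [r(4.5) + r(5.5) + r(6.5)].
Sum ≈ 7.016.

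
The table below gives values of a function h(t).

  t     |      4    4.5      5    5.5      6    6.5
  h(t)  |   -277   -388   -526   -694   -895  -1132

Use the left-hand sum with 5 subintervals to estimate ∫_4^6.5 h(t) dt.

-1390

Δt = 0.5.
Sum = 0.5·[(-277) + (-388) + (-526) + (-694) + (-895)] = -1390.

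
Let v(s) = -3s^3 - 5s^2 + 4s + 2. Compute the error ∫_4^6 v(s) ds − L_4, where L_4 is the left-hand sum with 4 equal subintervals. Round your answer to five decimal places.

-132.83333

Exact integral: ∫_4^6 v(s) ds ≈ -989.3333333.
L_4 = -856.5.
Error ≈ -989.3333333 − (-856.5) ≈ -132.83333.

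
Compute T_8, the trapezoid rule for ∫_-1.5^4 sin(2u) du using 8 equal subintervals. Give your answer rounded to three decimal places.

Δu = (4 − (-1.5))/8 = 0.6875.
f(-1.5) ≈ -0.141, f(-0.8125) ≈ -0.999, f(-0.125) ≈ -0.247, f(0.5625) ≈ 0.902, f(1.25) ≈ 0.598, f(1.9375) ≈ -0.669, f(2.625) ≈ -0.859, f(3.3125) ≈ 0.335, f(4) ≈ 0.989.
T_8 = (Δu/2)·[f(u_0) + 2f(u_1) + ... + 2f(u_{7}) + f(u_8)].
Sum ≈ -0.354.

-0.354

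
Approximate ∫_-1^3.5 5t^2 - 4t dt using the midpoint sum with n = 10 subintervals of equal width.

50.2453125

Δt = (3.5 − (-1))/10 = 0.45.
Midpoints: -0.775, -0.325, 0.125, 0.575, 1.025, 1.475, 1.925, 2.375, 2.825, 3.275.
f(-0.775) = 6.103125, f(-0.325) = 1.828125, f(0.125) = -0.421875, f(0.575) = -0.646875, f(1.025) = 1.153125, f(1.475) = 4.978125, f(1.925) = 10.828125, f(2.375) = 18.703125, f(2.825) = 28.603125, f(3.275) = 40.528125.
Sum = Δt · [f(-0.775) + f(-0.325) + f(0.125) + ...].
Sum = 50.2453125.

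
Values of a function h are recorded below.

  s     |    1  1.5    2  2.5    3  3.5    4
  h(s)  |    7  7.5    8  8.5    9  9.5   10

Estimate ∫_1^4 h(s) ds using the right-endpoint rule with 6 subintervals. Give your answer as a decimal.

26.25

Δs = 0.5.
Sum = 0.5·[7.5 + 8 + 8.5 + 9 + 9.5 + 10] = 26.25.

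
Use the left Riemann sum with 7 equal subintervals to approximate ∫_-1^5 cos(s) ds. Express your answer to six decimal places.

-0.000184

Δs = (5 − (-1))/7 = 6/7.
Left endpoints: -1, -1/7, 5/7, 11/7, 17/7, 23/7, 29/7.
f(-1) ≈ 0.540302, f(-1/7) ≈ 0.989813, f(5/7) ≈ 0.755561, f(11/7) ≈ -0.000632, f(17/7) ≈ -0.756389, f(23/7) ≈ -0.989632, f(29/7) ≈ -0.539238.
Sum = Δs · [f(-1) + f(-1/7) + f(5/7) + ...].
Sum ≈ -0.000184.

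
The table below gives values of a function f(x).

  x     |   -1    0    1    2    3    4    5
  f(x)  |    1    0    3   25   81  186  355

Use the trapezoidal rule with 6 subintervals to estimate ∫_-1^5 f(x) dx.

Δx = 1.
T_6 = (1/2)·[1 + 2·0 + 2·3 + 2·25 + 2·81 + 2·186 + 355] = 473.

473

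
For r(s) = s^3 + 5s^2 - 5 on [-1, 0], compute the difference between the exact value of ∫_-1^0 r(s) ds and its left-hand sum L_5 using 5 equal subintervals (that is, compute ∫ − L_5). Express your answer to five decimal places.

Exact integral: ∫_-1^0 r(s) ds ≈ -3.5833333.
L_5 = -3.16.
Error ≈ -3.5833333 − (-3.16) ≈ -0.42333.

-0.42333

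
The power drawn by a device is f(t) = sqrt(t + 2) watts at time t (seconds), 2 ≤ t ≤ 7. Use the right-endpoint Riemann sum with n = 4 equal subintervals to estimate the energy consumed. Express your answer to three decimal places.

13.281

Δt = (7 − 2)/4 = 1.25.
Right endpoints: 3.25, 4.5, 5.75, 7.
f(3.25) ≈ 2.291, f(4.5) ≈ 2.550, f(5.75) ≈ 2.784, f(7) ≈ 3.000.
Sum = Δt · [f(3.25) + f(4.5) + f(5.75) + f(7)].
Sum ≈ 13.281.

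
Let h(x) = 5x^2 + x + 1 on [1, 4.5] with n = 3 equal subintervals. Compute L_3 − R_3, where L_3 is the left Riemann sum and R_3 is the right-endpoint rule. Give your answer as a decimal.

-116.375

L_3 ≈ 109.115741.
R_3 ≈ 225.490741.
L_3 − R_3 = -116.375.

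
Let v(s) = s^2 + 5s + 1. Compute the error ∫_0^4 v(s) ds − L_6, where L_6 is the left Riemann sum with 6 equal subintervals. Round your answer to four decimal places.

11.7037

Exact integral: ∫_0^4 v(s) ds ≈ 65.333333.
L_6 ≈ 53.629630.
Error ≈ 65.333333 − 53.629630 ≈ 11.7037.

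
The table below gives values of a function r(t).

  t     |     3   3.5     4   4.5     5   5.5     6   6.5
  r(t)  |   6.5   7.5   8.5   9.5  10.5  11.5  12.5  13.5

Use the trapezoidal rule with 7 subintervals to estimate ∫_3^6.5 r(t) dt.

Δt = 0.5.
T_7 = (0.5/2)·[6.5 + 2·7.5 + 2·8.5 + 2·9.5 + 2·10.5 + 2·11.5 + 2·12.5 + 13.5] = 35.

35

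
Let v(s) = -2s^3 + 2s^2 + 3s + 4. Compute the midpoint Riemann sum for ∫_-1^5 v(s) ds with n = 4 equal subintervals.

Δs = (5 − (-1))/4 = 1.5.
Midpoints: -0.25, 1.25, 2.75, 4.25.
v(-0.25) = 3.40625, v(1.25) = 6.96875, v(2.75) = -14.21875, v(4.25) = -100.65625.
Sum = Δs · [v(-0.25) + v(1.25) + v(2.75) + v(4.25)].
Sum = -156.75.

-156.75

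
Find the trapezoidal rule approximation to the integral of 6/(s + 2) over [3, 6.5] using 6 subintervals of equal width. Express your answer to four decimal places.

Δs = (6.5 − 3)/6 = 7/12.
f(3) = 1.2, f(43/12) = 72/67, f(25/6) = 36/37, f(4.75) = 8/9, f(16/3) = 9/11, f(71/12) = 72/95, f(6.5) = 12/17.
T_6 = (Δs/2)·[f(s_0) + 2f(s_1) + ... + 2f(s_{5}) + f(s_6)].
Sum ≈ 3.1882.

3.1882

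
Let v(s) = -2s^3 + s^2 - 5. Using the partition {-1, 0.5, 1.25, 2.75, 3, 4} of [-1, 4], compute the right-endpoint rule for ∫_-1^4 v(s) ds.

-201.0546875

Subinterval widths: 1.5, 0.75, 1.5, 0.25, 1.
Right endpoints: 0.5, 1.25, 2.75, 3, 4.
v(0.5) = -5, v(1.25) = -7.34375, v(2.75) = -39.03125, v(3) = -50, v(4) = -117.
Sum = Σ Δs_i · v(s_i).
Sum = -201.0546875.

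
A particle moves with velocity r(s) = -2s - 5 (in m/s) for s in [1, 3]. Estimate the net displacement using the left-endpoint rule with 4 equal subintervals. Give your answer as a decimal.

-17

Δs = (3 − 1)/4 = 0.5.
Left endpoints: 1, 1.5, 2, 2.5.
r(1) = -7, r(1.5) = -8, r(2) = -9, r(2.5) = -10.
Sum = Δs · [r(1) + r(1.5) + r(2) + r(2.5)].
Sum = -17.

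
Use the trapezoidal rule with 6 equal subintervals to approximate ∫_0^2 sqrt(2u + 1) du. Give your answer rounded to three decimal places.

Δu = (2 − 0)/6 = 1/3.
f(0) ≈ 1.000, f(1/3) ≈ 1.291, f(2/3) ≈ 1.528, f(1) ≈ 1.732, f(4/3) ≈ 1.915, f(5/3) ≈ 2.082, f(2) ≈ 2.236.
T_6 = (Δu/2)·[f(u_0) + 2f(u_1) + ... + 2f(u_{5}) + f(u_6)].
Sum ≈ 3.388.

3.388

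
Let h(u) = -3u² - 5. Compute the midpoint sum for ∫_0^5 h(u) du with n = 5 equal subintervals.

-148.75

Δu = (5 − 0)/5 = 1.
Midpoints: 0.5, 1.5, 2.5, 3.5, 4.5.
h(0.5) = -5.75, h(1.5) = -11.75, h(2.5) = -23.75, h(3.5) = -41.75, h(4.5) = -65.75.
Sum = Δu · [h(0.5) + h(1.5) + h(2.5) + h(3.5) + h(4.5)].
Sum = -148.75.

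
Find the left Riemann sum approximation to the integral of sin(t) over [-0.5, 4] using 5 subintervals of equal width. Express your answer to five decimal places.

1.55127

Δt = (4 − (-0.5))/5 = 0.9.
Left endpoints: -0.5, 0.4, 1.3, 2.2, 3.1.
f(-0.5) ≈ -0.47943, f(0.4) ≈ 0.38942, f(1.3) ≈ 0.96356, f(2.2) ≈ 0.80850, f(3.1) ≈ 0.04158.
Sum = Δt · [f(-0.5) + f(0.4) + f(1.3) + f(2.2) + f(3.1)].
Sum ≈ 1.55127.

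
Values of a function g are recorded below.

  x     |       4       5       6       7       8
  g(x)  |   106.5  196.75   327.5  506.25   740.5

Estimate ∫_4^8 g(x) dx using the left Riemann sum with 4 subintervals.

1137

Δx = 1.
Sum = 1·[106.5 + 196.75 + 327.5 + 506.25] = 1137.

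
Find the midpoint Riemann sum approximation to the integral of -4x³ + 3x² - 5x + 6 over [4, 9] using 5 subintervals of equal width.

Δx = (9 − 4)/5 = 1.
Midpoints: 4.5, 5.5, 6.5, 7.5, 8.5.
f(4.5) = -320.25, f(5.5) = -596.25, f(6.5) = -998.25, f(7.5) = -1550.25, f(8.5) = -2276.25.
Sum = Δx · [f(4.5) + f(5.5) + f(6.5) + f(7.5) + f(8.5)].
Sum = -5741.25.

-5741.25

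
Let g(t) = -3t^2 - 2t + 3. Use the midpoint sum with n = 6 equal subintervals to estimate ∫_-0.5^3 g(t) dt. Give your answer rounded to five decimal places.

-25.07726

Δt = (3 − (-0.5))/6 = 7/12.
Midpoints: -5/24, 0.375, 23/24, 37/24, 2.125, 65/24.
g(-5/24) = 631/192, g(0.375) = 1.828125, g(23/24) = -1.671875, g(37/24) = -1385/192, g(2.125) = -14.796875, g(65/24) = -24.421875.
Sum = Δt · [g(-5/24) + g(0.375) + g(23/24) + ...].
Sum ≈ -25.07726.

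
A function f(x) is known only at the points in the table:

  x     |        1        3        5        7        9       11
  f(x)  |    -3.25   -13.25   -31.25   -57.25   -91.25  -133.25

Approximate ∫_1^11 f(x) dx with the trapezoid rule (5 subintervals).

-522.5

Δx = 2.
T_5 = (2/2)·[(-3.25) + 2·(-13.25) + 2·(-31.25) + 2·(-57.25) + 2·(-91.25) + (-133.25)] = -522.5.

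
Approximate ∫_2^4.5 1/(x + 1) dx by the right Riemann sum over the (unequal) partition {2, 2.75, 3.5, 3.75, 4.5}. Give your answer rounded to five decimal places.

Subinterval widths: 0.75, 0.75, 0.25, 0.75.
Right endpoints: 2.75, 3.5, 3.75, 4.5.
f(2.75) = 4/15, f(3.5) = 2/9, f(3.75) = 4/19, f(4.5) = 2/11.
Sum = Σ Δx_i · f(x_i).
Sum ≈ 0.55566.

0.55566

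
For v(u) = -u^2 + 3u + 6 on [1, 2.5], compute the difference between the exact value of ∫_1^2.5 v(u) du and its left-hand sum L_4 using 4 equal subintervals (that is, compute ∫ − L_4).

-0.10546875

Exact integral: ∫_1^2.5 v(u) du = 12.
L_4 = 12.10546875.
Error = 12 − 12.10546875 = -0.10546875.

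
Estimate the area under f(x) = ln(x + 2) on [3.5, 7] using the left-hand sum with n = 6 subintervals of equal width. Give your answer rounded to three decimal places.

6.753

Δx = (7 − 3.5)/6 = 7/12.
Left endpoints: 3.5, 49/12, 14/3, 5.25, 35/6, 77/12.
f(3.5) ≈ 1.705, f(49/12) ≈ 1.806, f(14/3) ≈ 1.897, f(5.25) ≈ 1.981, f(35/6) ≈ 2.058, f(77/12) ≈ 2.130.
Sum = Δx · [f(3.5) + f(49/12) + f(14/3) + ...].
Sum ≈ 6.753.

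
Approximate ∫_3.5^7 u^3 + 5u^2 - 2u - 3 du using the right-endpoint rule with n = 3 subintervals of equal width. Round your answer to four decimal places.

1310.3449

Δu = (7 − 3.5)/3 = 7/6.
Right endpoints: 14/3, 35/6, 7.
f(14/3) = 5351/27, f(35/6) = 76457/216, f(7) = 571.
Sum = Δu · [f(14/3) + f(35/6) + f(7)].
Sum ≈ 1310.3449.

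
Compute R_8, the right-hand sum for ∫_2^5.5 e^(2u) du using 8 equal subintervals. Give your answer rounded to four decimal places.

44879.6875

Δu = (5.5 − 2)/8 = 0.4375.
Right endpoints: 2.4375, 2.875, 3.3125, 3.75, 4.1875, 4.625, 5.0625, 5.5.
f(2.4375) ≈ 130.9742, f(2.875) ≈ 314.1907, f(3.3125) ≈ 753.7042, f(3.75) ≈ 1808.0424, f(4.1875) ≈ 4337.2683, f(4.625) ≈ 10404.5657, f(5.0625) ≈ 24959.2556, f(5.5) ≈ 59874.1417.
Sum = Δu · [f(2.4375) + f(2.875) + f(3.3125) + ...].
Sum ≈ 44879.6875.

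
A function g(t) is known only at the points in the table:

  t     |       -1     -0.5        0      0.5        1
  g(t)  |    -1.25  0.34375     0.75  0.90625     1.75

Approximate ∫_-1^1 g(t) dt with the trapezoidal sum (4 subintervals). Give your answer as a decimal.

1.125

Δt = 0.5.
T_4 = (0.5/2)·[(-1.25) + 2·0.34375 + 2·0.75 + 2·0.90625 + 1.75] = 1.125.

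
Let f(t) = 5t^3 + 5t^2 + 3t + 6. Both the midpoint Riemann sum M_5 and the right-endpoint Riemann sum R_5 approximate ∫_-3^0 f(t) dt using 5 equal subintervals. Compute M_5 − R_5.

-24.975

M_5 = -50.175.
R_5 = -25.2.
M_5 − R_5 = -24.975.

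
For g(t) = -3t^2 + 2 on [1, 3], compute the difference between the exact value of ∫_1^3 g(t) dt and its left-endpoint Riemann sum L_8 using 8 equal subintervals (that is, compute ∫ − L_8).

-2.9375

Exact integral: ∫_1^3 g(t) dt = -22.
L_8 = -19.0625.
Error = -22 − (-19.0625) = -2.9375.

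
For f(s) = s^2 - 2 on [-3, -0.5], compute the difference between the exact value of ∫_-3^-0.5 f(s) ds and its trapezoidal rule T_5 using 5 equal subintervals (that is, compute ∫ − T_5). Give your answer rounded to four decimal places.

Exact integral: ∫_-3^-0.5 f(s) ds ≈ 3.958333.
T_5 = 4.0625.
Error ≈ 3.958333 − 4.0625 ≈ -0.1042.

-0.1042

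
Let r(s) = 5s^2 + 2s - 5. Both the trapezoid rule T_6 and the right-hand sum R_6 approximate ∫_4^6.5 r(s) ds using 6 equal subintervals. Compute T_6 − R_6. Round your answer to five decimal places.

T_6 ≈ 365.1533565.
R_6 ≈ 393.5387731.
T_6 − R_6 ≈ -28.38542.

-28.38542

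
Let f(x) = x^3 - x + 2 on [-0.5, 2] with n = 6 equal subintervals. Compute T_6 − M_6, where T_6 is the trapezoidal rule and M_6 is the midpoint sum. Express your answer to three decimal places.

0.244

T_6 ≈ 7.27214.
M_6 ≈ 7.02799.
T_6 − M_6 ≈ 0.244.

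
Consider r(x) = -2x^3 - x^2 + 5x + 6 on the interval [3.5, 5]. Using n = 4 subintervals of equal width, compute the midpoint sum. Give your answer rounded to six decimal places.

Δx = (5 − 3.5)/4 = 0.375.
Midpoints: 3.6875, 4.0625, 4.4375, 4.8125.
r(3.6875) = -183179/2048, r(4.0625) = -254537/2048, r(4.4375) = -340511/2048, r(4.8125) = -442397/2048.
Sum = Δx · [r(3.6875) + r(4.0625) + r(4.4375) + r(4.8125)].
Sum ≈ -223.502930.

-223.502930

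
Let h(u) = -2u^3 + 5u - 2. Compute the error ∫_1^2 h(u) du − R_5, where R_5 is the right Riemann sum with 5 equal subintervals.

0.96

Exact integral: ∫_1^2 h(u) du = -2.
R_5 = -2.96.
Error = -2 − (-2.96) = 0.96.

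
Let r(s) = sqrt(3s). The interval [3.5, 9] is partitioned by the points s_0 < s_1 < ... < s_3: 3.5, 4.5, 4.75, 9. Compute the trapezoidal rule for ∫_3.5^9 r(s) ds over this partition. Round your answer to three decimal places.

23.452

Subinterval widths: 1, 0.25, 4.25.
r(3.5) ≈ 3.240, r(4.5) ≈ 3.674, r(4.75) ≈ 3.775, r(9) ≈ 5.196.
On each subinterval the trapezoid contributes (Δs_i/2)·[r(s_{i-1}) + r(s_i)].
Sum ≈ 23.452.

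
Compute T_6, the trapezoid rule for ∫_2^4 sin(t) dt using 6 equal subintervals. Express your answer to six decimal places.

Δt = (4 − 2)/6 = 1/3.
f(2) ≈ 0.909297, f(7/3) ≈ 0.723086, f(8/3) ≈ 0.457273, f(3) ≈ 0.141120, f(10/3) ≈ -0.190568, f(11/3) ≈ -0.501277, f(4) ≈ -0.756802.
T_6 = (Δt/2)·[f(t_0) + 2f(t_1) + ... + 2f(t_{5}) + f(t_6)].
Sum ≈ 0.235294.

0.235294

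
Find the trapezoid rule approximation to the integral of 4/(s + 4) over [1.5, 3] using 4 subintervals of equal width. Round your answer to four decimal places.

Δs = (3 − 1.5)/4 = 0.375.
f(1.5) = 8/11, f(1.875) = 32/47, f(2.25) = 0.64, f(2.625) = 32/53, f(3) = 4/7.
T_4 = (Δs/2)·[f(s_0) + 2f(s_1) + 2f(s_2) + 2f(s_3) + f(s_4)].
Sum ≈ 0.9652.

0.9652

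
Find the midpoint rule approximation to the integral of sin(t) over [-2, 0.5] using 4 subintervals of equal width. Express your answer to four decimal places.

-1.3150

Δt = (0.5 − (-2))/4 = 0.625.
Midpoints: -1.6875, -1.0625, -0.4375, 0.1875.
f(-1.6875) ≈ -0.9932, f(-1.0625) ≈ -0.8736, f(-0.4375) ≈ -0.4237, f(0.1875) ≈ 0.1864.
Sum = Δt · [f(-1.6875) + f(-1.0625) + f(-0.4375) + f(0.1875)].
Sum ≈ -1.3150.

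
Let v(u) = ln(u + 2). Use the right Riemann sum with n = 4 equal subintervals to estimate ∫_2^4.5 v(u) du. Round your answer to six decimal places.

4.270133

Δu = (4.5 − 2)/4 = 0.625.
Right endpoints: 2.625, 3.25, 3.875, 4.5.
v(2.625) ≈ 1.531476, v(3.25) ≈ 1.658228, v(3.875) ≈ 1.770706, v(4.5) ≈ 1.871802.
Sum = Δu · [v(2.625) + v(3.25) + v(3.875) + v(4.5)].
Sum ≈ 4.270133.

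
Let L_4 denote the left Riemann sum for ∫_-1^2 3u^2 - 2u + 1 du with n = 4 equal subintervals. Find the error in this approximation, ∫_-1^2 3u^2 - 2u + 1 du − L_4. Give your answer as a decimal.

Exact integral: ∫_-1^2 f(u) du = 9.
L_4 = 8.71875.
Error = 9 − 8.71875 = 0.28125.

0.28125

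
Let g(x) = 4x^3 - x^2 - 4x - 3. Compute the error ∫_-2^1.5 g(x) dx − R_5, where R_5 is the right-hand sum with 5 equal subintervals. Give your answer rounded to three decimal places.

-10.494

Exact integral: ∫_-2^1.5 g(x) dx ≈ -21.72917.
R_5 = -11.235.
Error ≈ -21.72917 − (-11.235) ≈ -10.494.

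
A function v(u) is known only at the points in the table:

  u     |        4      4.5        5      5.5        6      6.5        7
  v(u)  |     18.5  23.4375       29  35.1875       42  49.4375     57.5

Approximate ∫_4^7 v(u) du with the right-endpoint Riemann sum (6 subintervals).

118.28125

Δu = 0.5.
Sum = 0.5·[23.4375 + 29 + 35.1875 + 42 + 49.4375 + 57.5] = 118.28125.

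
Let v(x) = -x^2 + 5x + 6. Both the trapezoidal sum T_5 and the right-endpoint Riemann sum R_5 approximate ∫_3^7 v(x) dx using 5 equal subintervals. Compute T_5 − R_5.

8

T_5 = 18.24.
R_5 = 10.24.
T_5 − R_5 = 8.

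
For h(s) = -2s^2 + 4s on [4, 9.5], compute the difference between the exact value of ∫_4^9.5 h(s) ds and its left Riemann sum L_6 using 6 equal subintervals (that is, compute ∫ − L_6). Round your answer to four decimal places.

Exact integral: ∫_4^9.5 h(s) ds ≈ -380.416667.
L_6 ≈ -323.978009.
Error ≈ -380.416667 − (-323.978009) ≈ -56.4387.

-56.4387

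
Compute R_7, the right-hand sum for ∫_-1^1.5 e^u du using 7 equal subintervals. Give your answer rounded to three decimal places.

Δu = (1.5 − (-1))/7 = 5/14.
Right endpoints: -9/14, -2/7, 1/14, 3/7, 11/14, 8/7, 1.5.
f(-9/14) ≈ 0.526, f(-2/7) ≈ 0.751, f(1/14) ≈ 1.074, f(3/7) ≈ 1.535, f(11/14) ≈ 2.194, f(8/7) ≈ 3.136, f(1.5) ≈ 4.482.
Sum = Δu · [f(-9/14) + f(-2/7) + f(1/14) + ...].
Sum ≈ 4.892.

4.892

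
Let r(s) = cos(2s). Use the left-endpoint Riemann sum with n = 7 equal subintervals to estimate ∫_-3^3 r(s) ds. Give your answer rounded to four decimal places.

Δs = (3 − (-3))/7 = 6/7.
Left endpoints: -3, -15/7, -9/7, -3/7, 3/7, 9/7, 15/7.
r(-3) ≈ 0.9602, r(-15/7) ≈ -0.4138, r(-9/7) ≈ -0.8418, r(-3/7) ≈ 0.6546, r(3/7) ≈ 0.6546, r(9/7) ≈ -0.8418, r(15/7) ≈ -0.4138.
Sum = Δs · [r(-3) + r(-15/7) + r(-9/7) + ...].
Sum ≈ -0.2074.

-0.2074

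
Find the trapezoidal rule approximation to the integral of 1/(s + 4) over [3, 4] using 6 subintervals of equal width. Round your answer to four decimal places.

Δs = (4 − 3)/6 = 1/6.
f(3) = 1/7, f(19/6) = 6/43, f(10/3) = 3/22, f(3.5) = 2/15, f(11/3) = 3/23, f(23/6) = 6/47, f(4) = 0.125.
T_6 = (Δs/2)·[f(s_0) + 2f(s_1) + ... + 2f(s_{5}) + f(s_6)].
Sum ≈ 0.1335.

0.1335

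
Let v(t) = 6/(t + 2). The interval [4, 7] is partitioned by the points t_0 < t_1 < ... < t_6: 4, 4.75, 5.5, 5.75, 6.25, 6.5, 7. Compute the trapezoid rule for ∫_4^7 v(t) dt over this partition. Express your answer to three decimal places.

Subinterval widths: 0.75, 0.75, 0.25, 0.5, 0.25, 0.5.
v(4) = 1, v(4.75) = 8/9, v(5.5) = 0.8, v(5.75) = 24/31, v(6.25) = 8/11, v(6.5) = 12/17, v(7) = 2/3.
On each subinterval the trapezoid contributes (Δt_i/2)·[v(t_{i-1}) + v(t_i)].
Sum ≈ 2.436.

2.436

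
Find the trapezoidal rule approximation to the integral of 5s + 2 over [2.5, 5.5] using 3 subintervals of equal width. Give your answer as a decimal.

66

Δs = (5.5 − 2.5)/3 = 1.
f(2.5) = 14.5, f(3.5) = 19.5, f(4.5) = 24.5, f(5.5) = 29.5.
T_3 = (Δs/2)·[f(s_0) + 2f(s_1) + 2f(s_2) + f(s_3)].
Sum = 66.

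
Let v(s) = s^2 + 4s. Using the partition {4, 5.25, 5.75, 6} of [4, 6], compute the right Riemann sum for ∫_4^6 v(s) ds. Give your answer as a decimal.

Subinterval widths: 1.25, 0.5, 0.25.
Right endpoints: 5.25, 5.75, 6.
v(5.25) = 48.5625, v(5.75) = 56.0625, v(6) = 60.
Sum = Σ Δs_i · v(s_i).
Sum = 103.734375.

103.734375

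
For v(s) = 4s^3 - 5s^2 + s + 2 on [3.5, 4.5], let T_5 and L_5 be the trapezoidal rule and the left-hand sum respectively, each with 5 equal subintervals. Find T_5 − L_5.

15.4

T_5 = 185.87.
L_5 = 170.47.
T_5 − L_5 = 15.4.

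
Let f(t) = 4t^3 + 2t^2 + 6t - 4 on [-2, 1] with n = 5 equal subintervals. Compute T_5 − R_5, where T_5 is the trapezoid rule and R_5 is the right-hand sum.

T_5 = -30.72.
R_5 = -16.32.
T_5 − R_5 = -14.4.

-14.4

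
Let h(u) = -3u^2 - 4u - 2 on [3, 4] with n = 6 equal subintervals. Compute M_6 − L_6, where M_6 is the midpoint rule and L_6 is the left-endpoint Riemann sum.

-2.0625

M_6 ≈ -52.9930556.
L_6 ≈ -50.9305556.
M_6 − L_6 = -2.0625.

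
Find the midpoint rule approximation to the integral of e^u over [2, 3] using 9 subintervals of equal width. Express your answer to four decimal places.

Δu = (3 − 2)/9 = 1/9.
Midpoints: 37/18, 13/6, 41/18, 43/18, 2.5, 47/18, 49/18, 17/6, 53/18.
f(37/18) ≈ 7.8112, f(13/6) ≈ 8.7291, f(41/18) ≈ 9.7550, f(43/18) ≈ 10.9014, f(2.5) ≈ 12.1825, f(47/18) ≈ 13.6142, f(49/18) ≈ 15.2141, f(17/6) ≈ 17.0020, f(53/18) ≈ 19.0001.
Sum = Δu · [f(37/18) + f(13/6) + f(41/18) + ...].
Sum ≈ 12.6900.

12.6900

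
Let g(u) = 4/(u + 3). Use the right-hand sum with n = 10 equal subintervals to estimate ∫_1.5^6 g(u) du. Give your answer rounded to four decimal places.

2.6751

Δu = (6 − 1.5)/10 = 0.45.
Right endpoints: 1.95, 2.4, 2.85, 3.3, 3.75, 4.2, 4.65, 5.1, 5.55, 6.
g(1.95) = 80/99, g(2.4) = 20/27, g(2.85) = 80/117, g(3.3) = 40/63, g(3.75) = 16/27, g(4.2) = 5/9, g(4.65) = 80/153, g(5.1) = 40/81, g(5.55) = 80/171, g(6) = 4/9.
Sum = Δu · [g(1.95) + g(2.4) + g(2.85) + ...].
Sum ≈ 2.6751.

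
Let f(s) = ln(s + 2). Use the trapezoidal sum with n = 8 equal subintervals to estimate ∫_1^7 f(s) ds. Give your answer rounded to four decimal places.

Δs = (7 − 1)/8 = 0.75.
f(1) ≈ 1.0986, f(1.75) ≈ 1.3218, f(2.5) ≈ 1.5041, f(3.25) ≈ 1.6582, f(4) ≈ 1.7918, f(4.75) ≈ 1.9095, f(5.5) ≈ 2.0149, f(6.25) ≈ 2.1102, f(7) ≈ 2.1972.
T_8 = (Δs/2)·[f(s_0) + 2f(s_1) + ... + 2f(s_{7}) + f(s_8)].
Sum ≈ 10.4688.

10.4688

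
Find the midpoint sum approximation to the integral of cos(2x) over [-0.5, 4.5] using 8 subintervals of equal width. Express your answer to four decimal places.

0.6695

Δx = (4.5 − (-0.5))/8 = 0.625.
Midpoints: -0.1875, 0.4375, 1.0625, 1.6875, 2.3125, 2.9375, 3.5625, 4.1875.
f(-0.1875) ≈ 0.9305, f(0.4375) ≈ 0.6410, f(1.0625) ≈ -0.5263, f(1.6875) ≈ -0.9729, f(2.3125) ≈ -0.0873, f(2.9375) ≈ 0.9178, f(3.5625) ≈ 0.6661, f(4.1875) ≈ -0.4978.
Sum = Δx · [f(-0.1875) + f(0.4375) + f(1.0625) + ...].
Sum ≈ 0.6695.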